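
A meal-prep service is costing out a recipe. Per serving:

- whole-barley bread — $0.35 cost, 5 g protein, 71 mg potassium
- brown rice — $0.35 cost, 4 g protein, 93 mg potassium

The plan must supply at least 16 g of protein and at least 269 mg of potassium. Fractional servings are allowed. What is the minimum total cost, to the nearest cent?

$1.20

Compare the cost at each extreme point of the feasible region.
whole-barley bread only: max(16/5, 269/71) = 3.789 servings → $1.33.
brown rice only: max(16/4, 269/93) = 4 servings → $1.40.
whole-barley bread + brown rice with both tight: 2.276 servings and 1.155 servings → $1.20.
The minimum over all feasible corners is $1.20.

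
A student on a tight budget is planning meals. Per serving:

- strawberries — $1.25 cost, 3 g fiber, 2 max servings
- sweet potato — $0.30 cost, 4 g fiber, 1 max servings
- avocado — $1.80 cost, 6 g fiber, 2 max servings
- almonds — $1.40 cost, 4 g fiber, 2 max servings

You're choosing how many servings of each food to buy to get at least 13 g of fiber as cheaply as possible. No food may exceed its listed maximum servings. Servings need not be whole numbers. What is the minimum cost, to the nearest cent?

Cost per g of fiber: sweet potato $0.0750, avocado $0.3000, almonds $0.3500, strawberries $0.4167.
Take 1 serving of sweet potato: +4.0 g fiber for $0.30 (total $0.30, still need 9.0 g).
Take 1.5 servings of avocado: +9.0 g fiber for $2.70 (total $3.00, still need 0.0 g).
Filling from the cheapest source first is optimal under one linear minimum: $3.00.

$3.00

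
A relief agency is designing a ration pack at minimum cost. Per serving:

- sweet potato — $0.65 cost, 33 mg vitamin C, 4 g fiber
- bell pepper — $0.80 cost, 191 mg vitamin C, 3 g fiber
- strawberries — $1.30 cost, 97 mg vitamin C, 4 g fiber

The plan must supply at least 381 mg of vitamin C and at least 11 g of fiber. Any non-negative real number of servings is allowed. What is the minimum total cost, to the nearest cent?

$2.33

A basic optimal solution has at most two foods positive. Try each food alone and each pair with both targets met exactly.
sweet potato only: max(381/33, 11/4) = 11.55 servings → $7.50.
bell pepper only: max(381/191, 11/3) = 3.667 servings → $2.93.
strawberries only: max(381/97, 11/4) = 3.928 servings → $5.11.
sweet potato + bell pepper with both tight: 1.441 servings and 1.746 servings → $2.33.
sweet potato + strawberries with both targets exact would need a negative amount; discard.
bell pepper + strawberries with both tight: 0.9662 servings and 2.025 servings → $3.41.
So the least-cost plan costs $2.33.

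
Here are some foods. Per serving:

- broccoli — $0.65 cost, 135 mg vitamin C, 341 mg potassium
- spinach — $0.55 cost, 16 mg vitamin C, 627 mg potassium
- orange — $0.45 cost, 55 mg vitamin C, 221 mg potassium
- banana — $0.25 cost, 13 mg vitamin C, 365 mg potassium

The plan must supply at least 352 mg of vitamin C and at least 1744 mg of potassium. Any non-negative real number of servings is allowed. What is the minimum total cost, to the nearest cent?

$2.18

broccoli only: max(352/135, 1744/341) = 5.114 servings → $3.32.
spinach only: max(352/16, 1744/627) = 22 servings → $12.10.
orange only: max(352/55, 1744/221) = 7.891 servings → $3.55.
banana only: max(352/13, 1744/365) = 27.08 servings → $6.77.
broccoli + spinach with both tight: 2.435 servings and 1.457 servings → $2.38.
broccoli + orange with both targets exact would need a negative amount; discard.
broccoli + banana with both tight: 2.36 servings and 2.574 servings → $2.18.
spinach + orange with both tight: 0.5857 servings and 6.23 servings → $3.13.
spinach + banana: intersection lies outside the first quadrant.
orange + banana with both tight: 6.151 servings and 1.054 servings → $3.03.
The minimum over all feasible corners is $2.18.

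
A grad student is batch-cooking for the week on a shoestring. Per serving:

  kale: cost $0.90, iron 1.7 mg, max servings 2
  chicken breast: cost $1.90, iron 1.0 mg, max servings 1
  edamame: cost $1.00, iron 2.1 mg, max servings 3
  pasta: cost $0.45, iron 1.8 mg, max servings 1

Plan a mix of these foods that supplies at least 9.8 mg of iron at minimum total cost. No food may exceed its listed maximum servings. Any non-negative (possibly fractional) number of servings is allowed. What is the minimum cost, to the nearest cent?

$4.35

Cost per mg of iron: pasta $0.2500, edamame $0.4762, kale $0.5294, chicken breast $1.9000.
Take 1 serving of pasta: +1.8 mg iron for $0.45 (total $0.45, still need 8.0 mg).
Take 3 servings of edamame: +6.3 mg iron for $3.00 (total $3.45, still need 1.7 mg).
Take 1 serving of kale: +1.7 mg iron for $0.90 (total $4.35, still need 0.0 mg).
Filling from the cheapest source first is optimal under one linear minimum: $4.35.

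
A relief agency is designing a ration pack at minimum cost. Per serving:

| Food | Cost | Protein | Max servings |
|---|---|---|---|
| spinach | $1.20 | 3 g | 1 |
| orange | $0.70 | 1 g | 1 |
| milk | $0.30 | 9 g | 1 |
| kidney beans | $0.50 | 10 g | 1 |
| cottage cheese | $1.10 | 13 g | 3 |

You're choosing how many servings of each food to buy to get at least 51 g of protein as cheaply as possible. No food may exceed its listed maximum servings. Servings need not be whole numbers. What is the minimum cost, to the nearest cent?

$3.51

Cost per g of protein: milk $0.0333, kidney beans $0.0500, cottage cheese $0.0846, spinach $0.4000, orange $0.7000.
Take 1 serving of milk: +9.0 g protein for $0.30 (total $0.30, still need 42.0 g).
Take 1 serving of kidney beans: +10.0 g protein for $0.50 (total $0.80, still need 32.0 g).
Take 2.462 servings of cottage cheese: +32.0 g protein for $2.71 (total $3.51, still need 0.0 g).
Filling from the cheapest source first is optimal under one linear minimum: $3.51.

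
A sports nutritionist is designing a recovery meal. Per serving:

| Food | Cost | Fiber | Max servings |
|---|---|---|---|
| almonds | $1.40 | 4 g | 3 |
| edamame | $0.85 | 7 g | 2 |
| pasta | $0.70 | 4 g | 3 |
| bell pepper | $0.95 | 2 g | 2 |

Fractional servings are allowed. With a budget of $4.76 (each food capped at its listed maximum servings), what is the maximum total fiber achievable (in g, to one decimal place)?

Fiber per dollar: edamame 8.235, pasta 5.714, almonds 2.857, bell pepper 2.105.
Take 2 servings of edamame: spends $1.70, +14.0 g fiber (running total 14.0 g).
Take 3 servings of pasta: spends $2.10, +12.0 g fiber (running total 26.0 g).
Take 0.6857 servings of almonds: spends $0.96, +2.7 g fiber (running total 28.7 g).
Filling greedily by fiber-per-dollar is optimal for one linear limit, giving 28.7 g.

28.7 g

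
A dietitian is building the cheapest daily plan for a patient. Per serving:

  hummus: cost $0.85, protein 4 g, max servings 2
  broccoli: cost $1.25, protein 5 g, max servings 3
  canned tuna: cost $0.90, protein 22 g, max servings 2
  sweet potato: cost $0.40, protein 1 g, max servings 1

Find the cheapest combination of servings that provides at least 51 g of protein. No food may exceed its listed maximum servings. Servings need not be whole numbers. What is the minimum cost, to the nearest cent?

$3.29

Cost per g of protein: canned tuna $0.0409, hummus $0.2125, broccoli $0.2500, sweet potato $0.4000.
Take 2 servings of canned tuna: +44.0 g protein for $1.80 (total $1.80, still need 7.0 g).
Take 1.75 servings of hummus: +7.0 g protein for $1.49 (total $3.29, still need 0.0 g).
Greedy by cheapest-per-g is optimal for a single linear constraint, so the minimum cost is $3.29.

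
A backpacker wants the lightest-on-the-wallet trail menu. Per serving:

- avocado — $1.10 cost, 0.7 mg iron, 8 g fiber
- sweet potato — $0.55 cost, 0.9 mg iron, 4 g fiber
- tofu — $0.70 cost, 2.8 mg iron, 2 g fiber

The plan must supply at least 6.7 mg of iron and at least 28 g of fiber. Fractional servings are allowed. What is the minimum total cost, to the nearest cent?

$3.92

This is a tiny linear program; its minimum lies at a vertex of the feasible set. List the vertices and price them.
avocado only: max(6.7/0.7, 28/8) = 9.571 servings → $10.53.
sweet potato only: max(6.7/0.9, 28/4) = 7.444 servings → $4.09.
tofu only: max(6.7/2.8, 28/2) = 14 servings → $9.80.
avocado + sweet potato with both targets exact would need a negative amount; discard.
avocado + tofu with both tight: 3.095 servings and 1.619 servings → $4.54.
sweet potato + tofu with both tight: 6.915 servings and 0.1702 servings → $3.92.
Cheapest feasible corner: $3.92.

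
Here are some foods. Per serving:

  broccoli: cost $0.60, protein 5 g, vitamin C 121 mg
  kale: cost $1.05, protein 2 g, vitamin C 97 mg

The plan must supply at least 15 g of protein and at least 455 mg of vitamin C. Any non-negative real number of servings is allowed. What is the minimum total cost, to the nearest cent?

broccoli only: max(15/5, 455/121) = 3.76 servings → $2.26.
kale only: max(15/2, 455/97) = 7.5 servings → $7.88.
broccoli + kale with both tight: 2.243 servings and 1.893 servings → $3.33.
So the least-cost plan costs $2.26.

$2.26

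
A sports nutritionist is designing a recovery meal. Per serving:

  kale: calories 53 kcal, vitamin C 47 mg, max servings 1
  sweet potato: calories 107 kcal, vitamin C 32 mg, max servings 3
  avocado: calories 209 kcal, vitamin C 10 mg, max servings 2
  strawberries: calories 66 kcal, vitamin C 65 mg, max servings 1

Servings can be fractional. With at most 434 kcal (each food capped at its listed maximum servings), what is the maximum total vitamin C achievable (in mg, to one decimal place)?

Vitamin C per kcal: strawberries 0.9848, kale 0.8868, sweet potato 0.2991, avocado 0.04785.
Take 1 serving of strawberries: uses 66 kcal, +65.0 mg vitamin C (running total 65.0 mg).
Take 1 serving of kale: uses 53 kcal, +47.0 mg vitamin C (running total 112.0 mg).
Take 2.944 servings of sweet potato: uses 315 kcal, +94.2 mg vitamin C (running total 206.2 mg).
Filling greedily by vitamin C-per-kcal is optimal for one linear limit, giving 206.2 mg.

206.2 mg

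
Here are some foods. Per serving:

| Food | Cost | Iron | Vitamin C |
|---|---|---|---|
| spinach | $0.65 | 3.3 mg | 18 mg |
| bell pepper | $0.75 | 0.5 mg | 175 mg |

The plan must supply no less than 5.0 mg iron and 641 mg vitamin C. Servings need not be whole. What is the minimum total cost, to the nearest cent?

For a min-cost LP with two ≥-constraints, a basic feasible solution has at most two positive variables.
spinach only: max(5.0/3.3, 641/18) = 35.61 servings → $23.15.
bell pepper only: max(5.0/0.5, 641/175) = 10 servings → $7.50.
spinach + bell pepper with both tight: 0.9754 servings and 3.563 servings → $3.31.
The minimum over all feasible corners is $3.31.

$3.31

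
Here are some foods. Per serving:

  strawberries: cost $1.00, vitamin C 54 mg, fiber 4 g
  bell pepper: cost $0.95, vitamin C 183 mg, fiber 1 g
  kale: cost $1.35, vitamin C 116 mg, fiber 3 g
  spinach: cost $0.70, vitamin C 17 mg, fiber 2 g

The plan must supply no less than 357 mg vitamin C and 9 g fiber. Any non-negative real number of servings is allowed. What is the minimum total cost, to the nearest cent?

Compare the cost at each extreme point of the feasible region.
strawberries only: max(357/54, 9/4) = 6.611 servings → $6.61.
bell pepper only: max(357/183, 9/1) = 9 servings → $8.55.
kale only: max(357/116, 9/3) = 3.078 servings → $4.15.
spinach only: max(357/17, 9/2) = 21 servings → $14.70.
strawberries + bell pepper with both tight: 1.903 servings and 1.389 servings → $3.22.
strawberries + kale: the both-tight solution has a negative serving — not a feasible corner.
strawberries + spinach: intersection lies outside the first quadrant.
bell pepper + kale with both tight: 0.06236 servings and 2.979 servings → $4.08.
bell pepper + spinach with both tight: 1.607 servings and 3.696 servings → $4.11.
kale + spinach: intersection lies outside the first quadrant.
Cheapest feasible corner: $3.22.

$3.22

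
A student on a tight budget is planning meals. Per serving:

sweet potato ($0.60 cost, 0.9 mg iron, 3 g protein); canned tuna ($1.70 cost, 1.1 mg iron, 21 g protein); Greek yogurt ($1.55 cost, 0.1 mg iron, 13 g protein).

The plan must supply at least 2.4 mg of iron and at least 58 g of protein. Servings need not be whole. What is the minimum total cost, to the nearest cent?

$4.70

Check every corner: each single food scaled to meet both minima, and each pair solved so both constraints bind.
sweet potato only: max(2.4/0.9, 58/3) = 19.33 servings → $11.60.
canned tuna only: max(2.4/1.1, 58/21) = 2.762 servings → $4.70.
Greek yogurt only: max(2.4/0.1, 58/13) = 24 servings → $37.20.
sweet potato + canned tuna: the both-tight solution has a negative serving — not a feasible corner.
sweet potato + Greek yogurt with both tight: 2.228 servings and 3.947 servings → $7.46.
canned tuna + Greek yogurt with both tight: 2.082 servings and 1.098 servings → $5.24.
The minimum over all feasible corners is $4.70.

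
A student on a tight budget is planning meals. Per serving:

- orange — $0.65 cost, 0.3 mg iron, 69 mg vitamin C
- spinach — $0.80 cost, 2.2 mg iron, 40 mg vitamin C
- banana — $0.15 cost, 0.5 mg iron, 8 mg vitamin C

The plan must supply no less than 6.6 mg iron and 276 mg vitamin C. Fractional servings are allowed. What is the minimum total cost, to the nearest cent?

$3.47

With two linear requirements the optimum uses one or two foods; enumerate the corners.
orange only: max(6.6/0.3, 276/69) = 22 servings → $14.30.
spinach only: max(6.6/2.2, 276/40) = 6.9 servings → $5.52.
banana only: max(6.6/0.5, 276/8) = 34.5 servings → $5.17.
orange + spinach with both tight: 2.455 servings and 2.665 servings → $3.73.
orange + banana with both tight: 2.654 servings and 11.61 servings → $3.47.
spinach + banana: the both-tight solution has a negative serving — not a feasible corner.
Cheapest feasible corner: $3.47.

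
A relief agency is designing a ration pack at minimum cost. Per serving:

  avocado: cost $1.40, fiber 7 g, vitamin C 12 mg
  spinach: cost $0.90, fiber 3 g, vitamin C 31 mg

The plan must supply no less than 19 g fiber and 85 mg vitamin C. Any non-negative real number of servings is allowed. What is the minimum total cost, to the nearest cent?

$4.41

With two linear requirements the optimum uses one or two foods; enumerate the corners.
avocado only: max(19/7, 85/12) = 7.083 servings → $9.92.
spinach only: max(19/3, 85/31) = 6.333 servings → $5.70.
avocado + spinach with both tight: 1.845 servings and 2.028 servings → $4.41.
Cheapest feasible corner: $4.41.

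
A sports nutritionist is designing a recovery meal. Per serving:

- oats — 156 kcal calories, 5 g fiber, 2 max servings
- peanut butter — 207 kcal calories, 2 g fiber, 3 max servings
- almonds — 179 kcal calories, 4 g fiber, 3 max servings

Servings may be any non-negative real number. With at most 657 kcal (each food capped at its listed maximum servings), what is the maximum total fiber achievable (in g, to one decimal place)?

Fiber per kcal: oats 0.03205, almonds 0.02235, peanut butter 0.009662.
Take 2 servings of oats: uses 312 kcal, +10.0 g fiber (running total 10.0 g).
Take 1.927 servings of almonds: uses 345 kcal, +7.7 g fiber (running total 17.7 g).
Greedy by best ratio exhausts the calories allowance optimally: 17.7 g.

17.7 g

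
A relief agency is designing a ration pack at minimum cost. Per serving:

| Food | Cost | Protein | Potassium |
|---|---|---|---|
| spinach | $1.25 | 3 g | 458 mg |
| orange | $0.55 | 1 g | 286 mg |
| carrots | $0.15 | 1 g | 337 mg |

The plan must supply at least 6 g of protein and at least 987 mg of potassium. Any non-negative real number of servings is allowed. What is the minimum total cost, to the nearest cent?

$0.90

For a min-cost LP with two ≥-constraints, a basic feasible solution has at most two positive variables.
spinach only: max(6/3, 987/458) = 2.155 servings → $2.69.
orange only: max(6/1, 987/286) = 6 servings → $3.30.
carrots only: max(6/1, 987/337) = 6 servings → $0.90.
spinach + orange with both tight: 1.823 servings and 0.5325 servings → $2.57.
spinach + carrots with both tight: 1.872 servings and 0.3852 servings → $2.40.
orange + carrots: the both-tight solution has a negative serving — not a feasible corner.
The minimum over all feasible corners is $0.90.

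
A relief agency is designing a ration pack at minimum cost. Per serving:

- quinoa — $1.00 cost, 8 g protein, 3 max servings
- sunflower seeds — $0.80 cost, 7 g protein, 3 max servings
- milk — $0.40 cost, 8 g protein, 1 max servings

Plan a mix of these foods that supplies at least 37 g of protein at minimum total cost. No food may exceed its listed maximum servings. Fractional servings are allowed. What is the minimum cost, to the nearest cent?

Cost per g of protein: milk $0.0500, sunflower seeds $0.1143, quinoa $0.1250.
Take 1 serving of milk: +8.0 g protein for $0.40 (total $0.40, still need 29.0 g).
Take 3 servings of sunflower seeds: +21.0 g protein for $2.40 (total $2.80, still need 8.0 g).
Take 1 serving of quinoa: +8.0 g protein for $1.00 (total $3.80, still need 0.0 g).
Greedy by cheapest-per-g is optimal for a single linear constraint, so the minimum cost is $3.80.

$3.80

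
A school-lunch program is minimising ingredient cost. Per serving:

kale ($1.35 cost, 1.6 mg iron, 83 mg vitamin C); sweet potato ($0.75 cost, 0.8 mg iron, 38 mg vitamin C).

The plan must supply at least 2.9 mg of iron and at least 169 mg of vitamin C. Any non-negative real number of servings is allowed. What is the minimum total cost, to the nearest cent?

$2.75

An LP optimum is at a vertex; with two nutrient constraints at most two foods are used. Check each candidate.
kale only: max(2.9/1.6, 169/83) = 2.036 servings → $2.75.
sweet potato only: max(2.9/0.8, 169/38) = 4.447 servings → $3.34.
kale + sweet potato: intersection lies outside the first quadrant.
The minimum over all feasible corners is $2.75.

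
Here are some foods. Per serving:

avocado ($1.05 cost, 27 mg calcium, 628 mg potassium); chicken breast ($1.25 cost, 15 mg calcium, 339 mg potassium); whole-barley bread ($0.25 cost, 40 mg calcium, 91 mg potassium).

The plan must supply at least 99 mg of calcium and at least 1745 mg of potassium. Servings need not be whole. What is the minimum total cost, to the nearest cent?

$2.98

The cheapest plan sits at a corner of the feasible region — with two constraints it uses at most two foods.
avocado only: max(99/27, 1745/628) = 3.667 servings → $3.85.
chicken breast only: max(99/15, 1745/339) = 6.6 servings → $8.25.
whole-barley bread only: max(99/40, 1745/91) = 19.18 servings → $4.79.
avocado + chicken breast with both targets exact would need a negative amount; discard.
avocado + whole-barley bread with both tight: 2.682 servings and 0.6644 servings → $2.98.
chicken breast + whole-barley bread with both tight: 4.985 servings and 0.6057 servings → $6.38.
So the least-cost plan costs $2.98.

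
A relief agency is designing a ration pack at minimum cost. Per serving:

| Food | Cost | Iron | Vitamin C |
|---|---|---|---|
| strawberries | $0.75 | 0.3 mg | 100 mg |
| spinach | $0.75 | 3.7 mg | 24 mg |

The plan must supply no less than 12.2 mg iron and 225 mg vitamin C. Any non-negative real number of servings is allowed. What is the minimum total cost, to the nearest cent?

The cheapest plan sits at a corner of the feasible region — with two constraints it uses at most two foods.
strawberries only: max(12.2/0.3, 225/100) = 40.67 servings → $30.50.
spinach only: max(12.2/3.7, 225/24) = 9.375 servings → $7.03.
strawberries + spinach with both tight: 1.488 servings and 3.177 servings → $3.50.
So the least-cost plan costs $3.50.

$3.50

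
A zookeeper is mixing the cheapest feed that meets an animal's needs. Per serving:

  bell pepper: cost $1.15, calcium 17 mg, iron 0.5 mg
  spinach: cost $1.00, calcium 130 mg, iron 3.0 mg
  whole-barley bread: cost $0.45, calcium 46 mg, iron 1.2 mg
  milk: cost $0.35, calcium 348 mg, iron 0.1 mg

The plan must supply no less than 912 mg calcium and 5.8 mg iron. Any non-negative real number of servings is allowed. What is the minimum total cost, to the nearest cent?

$2.54

The cheapest plan sits at a corner of the feasible region — with two constraints it uses at most two foods.
bell pepper only: max(912/17, 5.8/0.5) = 53.65 servings → $61.69.
spinach only: max(912/130, 5.8/3.0) = 7.015 servings → $7.02.
whole-barley bread only: max(912/46, 5.8/1.2) = 19.83 servings → $8.92.
milk only: max(912/348, 5.8/0.1) = 58 servings → $20.30.
bell pepper + spinach: the both-tight solution has a negative serving — not a feasible corner.
bell pepper + whole-barley bread: intersection lies outside the first quadrant.
bell pepper + milk with both tight: 11.19 servings and 2.074 servings → $13.59.
spinach + whole-barley bread: intersection lies outside the first quadrant.
spinach + milk with both tight: 1.869 servings and 1.922 servings → $2.54.
whole-barley bread + milk with both tight: 4.666 servings and 2.004 servings → $2.80.
The minimum over all feasible corners is $2.54.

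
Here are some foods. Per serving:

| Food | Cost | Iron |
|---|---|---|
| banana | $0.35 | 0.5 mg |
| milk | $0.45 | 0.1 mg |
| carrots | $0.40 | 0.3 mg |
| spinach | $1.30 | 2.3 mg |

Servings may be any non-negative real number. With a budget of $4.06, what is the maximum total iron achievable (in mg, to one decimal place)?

Iron per dollar: spinach 1.769, banana 1.429, carrots 0.75, milk 0.2222.
With no serving limits, spend the whole cost allowance on spinach: $4.06 / $1.30 × 2.3 mg = 7.2 mg.

7.2 mg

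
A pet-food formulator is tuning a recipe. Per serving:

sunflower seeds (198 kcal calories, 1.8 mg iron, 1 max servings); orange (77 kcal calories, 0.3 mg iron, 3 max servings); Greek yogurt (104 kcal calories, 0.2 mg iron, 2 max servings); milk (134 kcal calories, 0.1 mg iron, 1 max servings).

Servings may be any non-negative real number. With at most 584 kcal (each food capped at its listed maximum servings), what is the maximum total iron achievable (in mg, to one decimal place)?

Iron per kcal: sunflower seeds 0.009091, orange 0.003896, Greek yogurt 0.001923, milk 0.0007463.
Take 1 serving of sunflower seeds: uses 198 kcal, +1.8 mg iron (running total 1.8 mg).
Take 3 servings of orange: uses 231 kcal, +0.9 mg iron (running total 2.7 mg).
Take 1.49 servings of Greek yogurt: uses 155 kcal, +0.3 mg iron (running total 3.0 mg).
Filling greedily by iron-per-kcal is optimal for one linear limit, giving 3.0 mg.

3.0 mg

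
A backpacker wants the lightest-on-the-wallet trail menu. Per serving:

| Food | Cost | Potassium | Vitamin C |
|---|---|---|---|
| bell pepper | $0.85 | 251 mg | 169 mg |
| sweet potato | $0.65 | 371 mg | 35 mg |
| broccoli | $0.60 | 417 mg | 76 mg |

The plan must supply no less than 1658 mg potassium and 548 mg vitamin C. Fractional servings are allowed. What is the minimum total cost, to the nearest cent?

$3.36

With two linear requirements the optimum uses one or two foods; enumerate the corners.
bell pepper only: max(1658/251, 548/169) = 6.606 servings → $5.61.
sweet potato only: max(1658/371, 548/35) = 15.66 servings → $10.18.
broccoli only: max(1658/417, 548/76) = 7.211 servings → $4.33.
bell pepper + sweet potato with both tight: 2.695 servings and 2.646 servings → $4.01.
bell pepper + broccoli with both tight: 1.994 servings and 2.776 servings → $3.36.
sweet potato + broccoli: intersection lies outside the first quadrant.
The minimum over all feasible corners is $3.36.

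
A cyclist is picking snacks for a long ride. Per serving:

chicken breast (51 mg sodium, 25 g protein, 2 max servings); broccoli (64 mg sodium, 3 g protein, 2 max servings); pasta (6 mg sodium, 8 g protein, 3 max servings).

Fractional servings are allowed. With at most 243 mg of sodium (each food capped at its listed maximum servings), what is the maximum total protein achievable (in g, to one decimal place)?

Protein per mg sodium: pasta 1.333, chicken breast 0.4902, broccoli 0.04688.
Take 3 servings of pasta: uses 18 mg sodium, +24.0 g protein (running total 24.0 g).
Take 2 servings of chicken breast: uses 102 mg sodium, +50.0 g protein (running total 74.0 g).
Take 1.922 servings of broccoli: uses 123 mg sodium, +5.8 g protein (running total 79.8 g).
Greedy by best ratio exhausts the sodium allowance optimally: 79.8 g.

79.8 g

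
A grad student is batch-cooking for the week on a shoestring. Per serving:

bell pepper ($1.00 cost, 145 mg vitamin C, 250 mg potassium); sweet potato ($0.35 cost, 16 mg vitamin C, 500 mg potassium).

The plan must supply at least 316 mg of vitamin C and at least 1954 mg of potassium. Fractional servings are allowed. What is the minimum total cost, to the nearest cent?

$2.89

Minimising a linear cost over {vitamin C ≥ 316, potassium ≥ 1954, servings ≥ 0} — the optimum is at a vertex, using one or two foods.
bell pepper only: max(316/145, 1954/250) = 7.816 servings → $7.82.
sweet potato only: max(316/16, 1954/500) = 19.75 servings → $6.91.
bell pepper + sweet potato with both tight: 1.85 servings and 2.983 servings → $2.89.
So the least-cost plan costs $2.89.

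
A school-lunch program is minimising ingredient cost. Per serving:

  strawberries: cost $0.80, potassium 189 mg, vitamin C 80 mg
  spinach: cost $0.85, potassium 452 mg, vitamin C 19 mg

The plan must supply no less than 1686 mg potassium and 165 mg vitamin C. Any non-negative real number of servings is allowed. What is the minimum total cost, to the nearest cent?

At the optimum either one food covers both requirements or two foods hit both targets exactly; no other combination can be cheaper.
strawberries only: max(1686/189, 165/80) = 8.921 servings → $7.14.
spinach only: max(1686/452, 165/19) = 8.684 servings → $7.38.
strawberries + spinach with both tight: 1.306 servings and 3.184 servings → $3.75.
So the least-cost plan costs $3.75.

$3.75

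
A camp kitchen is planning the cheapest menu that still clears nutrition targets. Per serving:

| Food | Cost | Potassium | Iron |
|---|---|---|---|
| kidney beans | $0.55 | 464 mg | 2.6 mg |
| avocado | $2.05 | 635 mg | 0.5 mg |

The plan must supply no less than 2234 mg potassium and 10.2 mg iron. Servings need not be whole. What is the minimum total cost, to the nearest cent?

$2.65

The cheapest plan sits at a corner of the feasible region — with two constraints it uses at most two foods.
kidney beans only: max(2234/464, 10.2/2.6) = 4.815 servings → $2.65.
avocado only: max(2234/635, 10.2/0.5) = 20.4 servings → $41.82.
kidney beans + avocado with both tight: 3.777 servings and 0.758 servings → $3.63.
The minimum over all feasible corners is $2.65.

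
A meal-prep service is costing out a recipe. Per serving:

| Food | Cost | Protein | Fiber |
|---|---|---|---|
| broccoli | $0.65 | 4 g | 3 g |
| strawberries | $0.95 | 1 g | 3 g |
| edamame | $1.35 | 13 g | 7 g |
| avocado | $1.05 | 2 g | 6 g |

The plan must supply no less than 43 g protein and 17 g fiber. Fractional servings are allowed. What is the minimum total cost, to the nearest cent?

Minimising a linear cost over {protein ≥ 43, fiber ≥ 17, servings ≥ 0} — the optimum is at a vertex, using one or two foods.
broccoli only: max(43/4, 17/3) = 10.75 servings → $6.99.
strawberries only: max(43/1, 17/3) = 43 servings → $40.85.
edamame only: max(43/13, 17/7) = 3.308 servings → $4.47.
avocado only: max(43/2, 17/6) = 21.5 servings → $22.57.
broccoli + strawberries with both targets exact would need a negative amount; discard.
broccoli + edamame: the both-tight solution has a negative serving — not a feasible corner.
broccoli + avocado with both targets exact would need a negative amount; discard.
strawberries + edamame: the both-tight solution has a negative serving — not a feasible corner.
strawberries + avocado (both tight): parallel constraints — no distinct corner.
edamame + avocado: intersection lies outside the first quadrant.
The minimum over all feasible corners is $4.47.

$4.47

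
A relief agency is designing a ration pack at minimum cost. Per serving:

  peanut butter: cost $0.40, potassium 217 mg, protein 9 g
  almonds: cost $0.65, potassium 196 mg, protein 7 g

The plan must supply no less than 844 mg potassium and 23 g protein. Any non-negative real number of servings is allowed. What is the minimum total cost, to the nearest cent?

At the optimum either one food covers both requirements or two foods hit both targets exactly; no other combination can be cheaper.
peanut butter only: max(844/217, 23/9) = 3.889 servings → $1.56.
almonds only: max(844/196, 23/7) = 4.306 servings → $2.80.
peanut butter + almonds with both targets exact would need a negative amount; discard.
So the least-cost plan costs $1.56.

$1.56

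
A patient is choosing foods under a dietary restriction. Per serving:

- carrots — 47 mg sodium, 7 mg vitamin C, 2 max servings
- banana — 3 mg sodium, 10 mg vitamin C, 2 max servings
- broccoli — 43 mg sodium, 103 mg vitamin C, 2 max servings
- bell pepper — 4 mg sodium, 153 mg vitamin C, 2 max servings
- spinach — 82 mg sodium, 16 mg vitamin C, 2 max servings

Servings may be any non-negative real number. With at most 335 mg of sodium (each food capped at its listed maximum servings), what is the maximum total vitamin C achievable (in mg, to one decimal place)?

574.6 mg

Vitamin C per mg sodium: bell pepper 38.25, banana 3.333, broccoli 2.395, spinach 0.1951, carrots 0.1489.
Take 2 servings of bell pepper: uses 8 mg sodium, +306.0 mg vitamin C (running total 306.0 mg).
Take 2 servings of banana: uses 6 mg sodium, +20.0 mg vitamin C (running total 326.0 mg).
Take 2 servings of broccoli: uses 86 mg sodium, +206.0 mg vitamin C (running total 532.0 mg).
Take 2 servings of spinach: uses 164 mg sodium, +32.0 mg vitamin C (running total 564.0 mg).
Take 1.511 servings of carrots: uses 71 mg sodium, +10.6 mg vitamin C (running total 574.6 mg).
Filling greedily by vitamin C-per-mg sodium is optimal for one linear limit, giving 574.6 mg.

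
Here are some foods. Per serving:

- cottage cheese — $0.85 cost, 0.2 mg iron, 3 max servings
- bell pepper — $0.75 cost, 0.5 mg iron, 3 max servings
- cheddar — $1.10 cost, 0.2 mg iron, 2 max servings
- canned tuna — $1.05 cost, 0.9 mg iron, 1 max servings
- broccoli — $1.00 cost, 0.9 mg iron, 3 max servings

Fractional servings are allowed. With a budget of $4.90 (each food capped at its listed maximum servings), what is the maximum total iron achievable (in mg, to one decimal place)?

Iron per dollar: broccoli 0.9, canned tuna 0.8571, bell pepper 0.6667, cottage cheese 0.2353, cheddar 0.1818.
Take 3 servings of broccoli: spends $3.00, +2.7 mg iron (running total 2.7 mg).
Take 1 serving of canned tuna: spends $1.05, +0.9 mg iron (running total 3.6 mg).
Take 1.133 servings of bell pepper: spends $0.85, +0.6 mg iron (running total 4.2 mg).
Filling greedily by iron-per-dollar is optimal for one linear limit, giving 4.2 mg.

4.2 mg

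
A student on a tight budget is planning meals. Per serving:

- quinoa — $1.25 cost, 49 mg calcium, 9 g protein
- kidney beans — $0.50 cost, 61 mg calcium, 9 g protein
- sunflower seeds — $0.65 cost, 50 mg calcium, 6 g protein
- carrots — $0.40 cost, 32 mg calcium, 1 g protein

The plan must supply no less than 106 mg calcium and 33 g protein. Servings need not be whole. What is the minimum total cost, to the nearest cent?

An LP optimum is at a vertex; with two nutrient constraints at most two foods are used. Check each candidate.
quinoa only: max(106/49, 33/9) = 3.667 servings → $4.58.
kidney beans only: max(106/61, 33/9) = 3.667 servings → $1.83.
sunflower seeds only: max(106/50, 33/6) = 5.5 servings → $3.58.
carrots only: max(106/32, 33/1) = 33 servings → $13.20.
quinoa + kidney beans: the both-tight solution has a negative serving — not a feasible corner.
quinoa + sunflower seeds: the both-tight solution has a negative serving — not a feasible corner.
quinoa + carrots with both targets exact would need a negative amount; discard.
kidney beans + sunflower seeds with both targets exact would need a negative amount; discard.
kidney beans + carrots: the both-tight solution has a negative serving — not a feasible corner.
sunflower seeds + carrots: intersection lies outside the first quadrant.
So the least-cost plan costs $1.83.

$1.83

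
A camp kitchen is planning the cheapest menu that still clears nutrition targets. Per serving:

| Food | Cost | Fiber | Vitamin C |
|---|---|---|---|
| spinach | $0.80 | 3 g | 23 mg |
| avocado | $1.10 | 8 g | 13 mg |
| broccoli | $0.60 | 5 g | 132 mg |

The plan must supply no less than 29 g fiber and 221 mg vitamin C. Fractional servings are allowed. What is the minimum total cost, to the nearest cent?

$3.48

Compare the cost at each extreme point of the feasible region.
spinach only: max(29/3, 221/23) = 9.667 servings → $7.73.
avocado only: max(29/8, 221/13) = 17 servings → $18.70.
broccoli only: max(29/5, 221/132) = 5.8 servings → $3.48.
spinach + avocado with both tight: 9.593 servings and 0.02759 servings → $7.70.
spinach + broccoli with both targets exact would need a negative amount; discard.
avocado + broccoli with both tight: 2.748 servings and 1.404 servings → $3.86.
So the least-cost plan costs $3.48.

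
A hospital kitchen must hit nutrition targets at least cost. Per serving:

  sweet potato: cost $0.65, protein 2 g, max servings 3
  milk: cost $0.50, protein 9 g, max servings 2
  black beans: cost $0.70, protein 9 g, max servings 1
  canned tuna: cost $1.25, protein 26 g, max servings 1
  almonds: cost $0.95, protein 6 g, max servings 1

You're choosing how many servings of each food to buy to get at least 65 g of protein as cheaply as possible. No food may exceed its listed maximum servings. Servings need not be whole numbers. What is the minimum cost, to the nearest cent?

Cost per g of protein: canned tuna $0.0481, milk $0.0556, black beans $0.0778, almonds $0.1583, sweet potato $0.3250.
Take 1 serving of canned tuna: +26.0 g protein for $1.25 (total $1.25, still need 39.0 g).
Take 2 servings of milk: +18.0 g protein for $1.00 (total $2.25, still need 21.0 g).
Take 1 serving of black beans: +9.0 g protein for $0.70 (total $2.95, still need 12.0 g).
Take 1 serving of almonds: +6.0 g protein for $0.95 (total $3.90, still need 6.0 g).
Take 3 servings of sweet potato: +6.0 g protein for $1.95 (total $5.85, still need 0.0 g).
Greedy by cheapest-per-g is optimal for a single linear constraint, so the minimum cost is $5.85.

$5.85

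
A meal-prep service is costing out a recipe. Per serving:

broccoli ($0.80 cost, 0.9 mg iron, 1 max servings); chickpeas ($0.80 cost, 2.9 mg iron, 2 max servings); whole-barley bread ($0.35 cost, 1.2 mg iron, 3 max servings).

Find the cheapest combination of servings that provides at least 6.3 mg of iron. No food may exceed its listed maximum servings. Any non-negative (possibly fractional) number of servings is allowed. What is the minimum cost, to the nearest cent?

Cost per mg of iron: chickpeas $0.2759, whole-barley bread $0.2917, broccoli $0.8889.
Take 2 servings of chickpeas: +5.8 mg iron for $1.60 (total $1.60, still need 0.5 mg).
Take 0.4167 servings of whole-barley bread: +0.5 mg iron for $0.15 (total $1.75, still need 0.0 mg).
Filling from the cheapest source first is optimal under one linear minimum: $1.75.

$1.75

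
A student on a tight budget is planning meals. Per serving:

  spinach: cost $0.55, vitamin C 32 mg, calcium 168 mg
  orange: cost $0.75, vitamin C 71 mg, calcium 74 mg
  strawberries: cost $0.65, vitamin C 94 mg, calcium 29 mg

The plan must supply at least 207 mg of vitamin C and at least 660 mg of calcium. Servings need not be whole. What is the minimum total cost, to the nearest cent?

$2.67

spinach only: max(207/32, 660/168) = 6.469 servings → $3.56.
orange only: max(207/71, 660/74) = 8.919 servings → $6.69.
strawberries only: max(207/94, 660/29) = 22.76 servings → $14.79.
spinach + orange with both tight: 3.299 servings and 1.428 servings → $2.89.
spinach + strawberries with both tight: 3.77 servings and 0.9187 servings → $2.67.
orange + strawberries: the both-tight solution has a negative serving — not a feasible corner.
The minimum over all feasible corners is $2.67.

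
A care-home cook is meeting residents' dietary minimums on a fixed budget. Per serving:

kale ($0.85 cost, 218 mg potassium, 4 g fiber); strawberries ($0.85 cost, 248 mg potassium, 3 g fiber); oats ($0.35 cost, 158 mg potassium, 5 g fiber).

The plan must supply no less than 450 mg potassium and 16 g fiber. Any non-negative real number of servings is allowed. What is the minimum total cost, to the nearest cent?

$1.12

At the optimum either one food covers both requirements or two foods hit both targets exactly; no other combination can be cheaper.
kale only: max(450/218, 16/4) = 4 servings → $3.40.
strawberries only: max(450/248, 16/3) = 5.333 servings → $4.53.
oats only: max(450/158, 16/5) = 3.2 servings → $1.12.
kale + strawberries: intersection lies outside the first quadrant.
kale + oats with both targets exact would need a negative amount; discard.
strawberries + oats: the both-tight solution has a negative serving — not a feasible corner.
Cheapest feasible corner: $1.12.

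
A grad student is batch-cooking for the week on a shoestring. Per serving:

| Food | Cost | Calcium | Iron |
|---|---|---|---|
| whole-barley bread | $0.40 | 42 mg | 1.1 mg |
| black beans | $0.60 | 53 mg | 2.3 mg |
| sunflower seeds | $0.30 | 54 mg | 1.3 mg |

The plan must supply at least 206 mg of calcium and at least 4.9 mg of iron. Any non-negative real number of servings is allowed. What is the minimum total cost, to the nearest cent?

$1.14

Compare the cost at each extreme point of the feasible region.
whole-barley bread only: max(206/42, 4.9/1.1) = 4.905 servings → $1.96.
black beans only: max(206/53, 4.9/2.3) = 3.887 servings → $2.33.
sunflower seeds only: max(206/54, 4.9/1.3) = 3.815 servings → $1.14.
whole-barley bread + black beans: intersection lies outside the first quadrant.
whole-barley bread + sunflower seeds with both targets exact would need a negative amount; discard.
black beans + sunflower seeds: intersection lies outside the first quadrant.
The minimum over all feasible corners is $1.14.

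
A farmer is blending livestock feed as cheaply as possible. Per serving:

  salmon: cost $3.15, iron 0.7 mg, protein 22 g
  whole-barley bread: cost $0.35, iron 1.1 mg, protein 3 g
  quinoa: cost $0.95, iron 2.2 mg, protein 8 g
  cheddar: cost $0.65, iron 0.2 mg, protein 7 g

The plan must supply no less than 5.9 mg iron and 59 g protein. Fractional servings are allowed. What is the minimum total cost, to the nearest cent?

$5.78

Check every corner: each single food scaled to meet both minima, and each pair solved so both constraints bind.
salmon only: max(5.9/0.7, 59/22) = 8.429 servings → $26.55.
whole-barley bread only: max(5.9/1.1, 59/3) = 19.67 servings → $6.88.
quinoa only: max(5.9/2.2, 59/8) = 7.375 servings → $7.01.
cheddar only: max(5.9/0.2, 59/7) = 29.5 servings → $19.18.
salmon + whole-barley bread with both tight: 2.136 servings and 4.005 servings → $8.13.
salmon + quinoa with both tight: 1.93 servings and 2.068 servings → $8.04.
salmon + cheddar: the both-tight solution has a negative serving — not a feasible corner.
whole-barley bread + quinoa with both targets exact would need a negative amount; discard.
whole-barley bread + cheddar with both tight: 4.155 servings and 6.648 servings → $5.78.
quinoa + cheddar with both tight: 2.138 servings and 5.986 servings → $5.92.
The minimum over all feasible corners is $5.78.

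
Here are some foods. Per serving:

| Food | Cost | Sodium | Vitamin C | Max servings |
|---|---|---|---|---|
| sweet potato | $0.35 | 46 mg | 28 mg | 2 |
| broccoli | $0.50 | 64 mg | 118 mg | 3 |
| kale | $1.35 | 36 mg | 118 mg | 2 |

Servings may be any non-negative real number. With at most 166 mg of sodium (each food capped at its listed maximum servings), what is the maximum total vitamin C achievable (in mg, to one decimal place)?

409.3 mg

Vitamin C per mg sodium: kale 3.278, broccoli 1.844, sweet potato 0.6087.
Take 2 servings of kale: uses 72 mg sodium, +236.0 mg vitamin C (running total 236.0 mg).
Take 1.469 servings of broccoli: uses 94 mg sodium, +173.3 mg vitamin C (running total 409.3 mg).
Filling greedily by vitamin C-per-mg sodium is optimal for one linear limit, giving 409.3 mg.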